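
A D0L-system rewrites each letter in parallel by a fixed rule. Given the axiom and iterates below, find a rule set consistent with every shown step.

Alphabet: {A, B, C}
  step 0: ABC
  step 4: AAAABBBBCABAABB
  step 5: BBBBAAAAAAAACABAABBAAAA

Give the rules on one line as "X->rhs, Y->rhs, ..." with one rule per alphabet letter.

A->B, B->AA, C->CA

  step 4 ⇒ step 5: AAAABBBBCABAABB ⇒ B·B·B·B·AA·AA·AA·AA·CA·B·AA·B·B·AA·AA
    A ↦ B
    B ↦ AA
    C ↦ CA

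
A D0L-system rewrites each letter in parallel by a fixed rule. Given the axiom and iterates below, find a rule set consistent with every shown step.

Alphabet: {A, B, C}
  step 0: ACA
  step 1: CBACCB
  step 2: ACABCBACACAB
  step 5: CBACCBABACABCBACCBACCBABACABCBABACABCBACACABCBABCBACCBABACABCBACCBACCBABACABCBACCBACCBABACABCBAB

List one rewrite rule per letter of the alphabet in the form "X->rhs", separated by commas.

  step 1 ⇒ step 2: CBACCB ⇒ AC·AB·CB·AC·AC·AB
    A ↦ CB
    B ↦ AB
    C ↦ AC

A->CB, B->AB, C->AC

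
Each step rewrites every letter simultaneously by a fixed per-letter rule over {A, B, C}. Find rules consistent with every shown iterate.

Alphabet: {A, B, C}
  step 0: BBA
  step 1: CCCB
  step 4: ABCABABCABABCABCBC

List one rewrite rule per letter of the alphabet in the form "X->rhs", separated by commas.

A->CB, B->C, C->AB

  step 0 ⇒ step 1: BBA ⇒ C·C·CB
    A ↦ CB
    B ↦ C
    C ↦ AB  (constrained at step 1)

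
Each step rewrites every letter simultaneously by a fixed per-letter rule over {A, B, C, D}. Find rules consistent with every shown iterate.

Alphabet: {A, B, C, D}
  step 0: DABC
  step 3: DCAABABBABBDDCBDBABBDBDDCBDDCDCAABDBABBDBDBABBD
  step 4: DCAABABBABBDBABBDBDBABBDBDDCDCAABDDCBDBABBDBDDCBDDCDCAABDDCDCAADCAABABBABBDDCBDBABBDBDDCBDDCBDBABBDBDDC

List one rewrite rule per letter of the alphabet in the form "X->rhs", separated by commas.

A->BAB, B->BD, C->AA, D->DC

  step 3 ⇒ step 4: DCAABABBABBDDCBDBABBDBDDCBDDCDCAABDBABBDBDBABBD ⇒ DC·AA·BAB·BAB·BD·BAB·BD·BD·BAB·BD·BD·DC·DC·AA·BD·DC·BD·BAB·BD·BD·DC·BD·DC·DC·AA·BD·DC·DC·AA·DC·AA·BAB·BAB·BD·DC·BD·BAB·BD·BD·DC·BD·DC·BD·BAB·BD·BD·DC
    A ↦ BAB
    B ↦ BD
    C ↦ AA
    D ↦ DC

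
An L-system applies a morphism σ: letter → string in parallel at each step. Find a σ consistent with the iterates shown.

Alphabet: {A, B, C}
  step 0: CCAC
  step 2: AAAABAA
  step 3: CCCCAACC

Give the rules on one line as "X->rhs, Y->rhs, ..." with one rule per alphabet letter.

  step 2 ⇒ step 3: AAAABAA ⇒ C·C·C·C·AA·C·C
    A ↦ C
    B ↦ AA
    C ↦ B  (constrained at step 0)

A->C, B->AA, C->B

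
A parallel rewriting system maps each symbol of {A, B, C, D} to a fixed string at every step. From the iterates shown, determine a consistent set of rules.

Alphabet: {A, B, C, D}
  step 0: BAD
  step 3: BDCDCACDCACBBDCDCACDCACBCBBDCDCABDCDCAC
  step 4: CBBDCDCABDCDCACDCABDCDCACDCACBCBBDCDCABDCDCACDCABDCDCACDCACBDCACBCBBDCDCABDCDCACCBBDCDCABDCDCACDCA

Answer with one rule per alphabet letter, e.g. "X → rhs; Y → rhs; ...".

A->C, B->CB, C->DCA, D->BDC

  step 3 ⇒ step 4: BDCDCACDCACBBDCDCACDCACBCBBDCDCABDCDCAC ⇒ CB·BDC·DCA·BDC·DCA·C·DCA·BDC·DCA·C·DCA·CB·CB·BDC·DCA·BDC·DCA·C·DCA·BDC·DCA·C·DCA·CB·DCA·CB·CB·BDC·DCA·BDC·DCA·C·CB·BDC·DCA·BDC·DCA·C·DCA
    A ↦ C
    B ↦ CB
    C ↦ DCA
    D ↦ BDC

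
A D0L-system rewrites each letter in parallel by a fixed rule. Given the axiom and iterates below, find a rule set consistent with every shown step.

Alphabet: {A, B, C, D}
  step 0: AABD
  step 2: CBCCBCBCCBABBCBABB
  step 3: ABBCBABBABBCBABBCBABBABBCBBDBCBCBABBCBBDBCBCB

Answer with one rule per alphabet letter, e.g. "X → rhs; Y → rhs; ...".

  step 2 ⇒ step 3: CBCCBCBCCBABBCBABB ⇒ ABB·CB·ABB·ABB·CB·ABB·CB·ABB·ABB·CB·BDB·CB·CB·ABB·CB·BDB·CB·CB
    A ↦ BDB
    B ↦ CB
    C ↦ ABB
    D ↦ C  (constrained at step 0)

A->BDB, B->CB, C->ABB, D->C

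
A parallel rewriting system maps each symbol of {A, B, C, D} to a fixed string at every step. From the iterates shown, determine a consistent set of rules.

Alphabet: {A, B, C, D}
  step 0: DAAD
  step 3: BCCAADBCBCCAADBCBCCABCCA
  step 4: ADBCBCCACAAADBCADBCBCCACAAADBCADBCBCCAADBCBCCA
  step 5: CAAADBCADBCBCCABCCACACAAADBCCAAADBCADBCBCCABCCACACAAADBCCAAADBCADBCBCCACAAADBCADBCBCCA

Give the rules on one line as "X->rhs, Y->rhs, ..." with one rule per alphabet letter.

A->CA, B->AD, C->BC, D->A

  step 4 ⇒ step 5: ADBCBCCACAAADBCADBCBCCACAAADBCADBCBCCAADBCBCCA ⇒ CA·A·AD·BC·AD·BC·BC·CA·BC·CA·CA·CA·A·AD·BC·CA·A·AD·BC·AD·BC·BC·CA·BC·CA·CA·CA·A·AD·BC·CA·A·AD·BC·AD·BC·BC·CA·CA·A·AD·BC·AD·BC·BC·CA
    A ↦ CA
    B ↦ AD
    C ↦ BC
    D ↦ A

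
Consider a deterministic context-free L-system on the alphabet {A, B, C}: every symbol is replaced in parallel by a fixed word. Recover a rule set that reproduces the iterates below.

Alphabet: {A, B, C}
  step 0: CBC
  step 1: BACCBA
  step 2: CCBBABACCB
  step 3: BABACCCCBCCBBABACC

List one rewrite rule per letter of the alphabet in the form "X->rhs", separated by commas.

A->B, B->CC, C->BA

  step 2 ⇒ step 3: CCBBABACCB ⇒ BA·BA·CC·CC·B·CC·B·BA·BA·CC
    A ↦ B
    B ↦ CC
    C ↦ BA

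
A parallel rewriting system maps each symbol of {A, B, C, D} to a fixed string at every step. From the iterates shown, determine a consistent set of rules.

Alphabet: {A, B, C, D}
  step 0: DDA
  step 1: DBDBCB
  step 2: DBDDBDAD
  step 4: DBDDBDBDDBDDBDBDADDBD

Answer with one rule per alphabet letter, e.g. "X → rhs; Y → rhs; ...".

A->CB, B->D, C->A, D->DB

  step 1 ⇒ step 2: DBDBCB ⇒ DB·D·DB·D·A·D
    B ↦ D
    C ↦ A
    D ↦ DB
  step 0 ⇒ step 1: DDA ⇒ DB·DB·CB
    A ↦ CB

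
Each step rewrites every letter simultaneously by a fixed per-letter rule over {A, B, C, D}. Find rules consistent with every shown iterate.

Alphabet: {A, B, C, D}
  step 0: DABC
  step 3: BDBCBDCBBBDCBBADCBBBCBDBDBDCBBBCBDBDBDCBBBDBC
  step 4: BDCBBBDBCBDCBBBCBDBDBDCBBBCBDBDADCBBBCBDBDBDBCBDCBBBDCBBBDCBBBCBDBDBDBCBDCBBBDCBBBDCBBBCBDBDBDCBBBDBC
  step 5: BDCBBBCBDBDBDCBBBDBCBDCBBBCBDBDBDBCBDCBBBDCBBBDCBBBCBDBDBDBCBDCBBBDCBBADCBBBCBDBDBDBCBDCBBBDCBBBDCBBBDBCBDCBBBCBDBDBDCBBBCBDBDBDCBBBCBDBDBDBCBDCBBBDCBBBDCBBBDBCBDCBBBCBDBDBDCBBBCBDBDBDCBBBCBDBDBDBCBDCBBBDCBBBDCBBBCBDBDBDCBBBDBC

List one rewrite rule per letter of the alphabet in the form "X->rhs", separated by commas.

  step 4 ⇒ step 5: BDCBBBDBCBDCBBBCBDBDBDCBBBCBDBDADCBBBCBDBDBDBCBDCBBBDCBBBDCBBBCBDBDBDBCBDCBBBDCBBBDCBBBCBDBDBDCBBBDBC ⇒ BD·CBB·BC·BD·BD·BD·CBB·BD·BC·BD·CBB·BC·BD·BD·BD·BC·BD·CBB·BD·CBB·BD·CBB·BC·BD·BD·BD·BC·BD·CBB·BD·CBB·AD·CBB·BC·BD·BD·BD·BC·BD·CBB·BD·CBB·BD·CBB·BD·BC·BD·CBB·BC·BD·BD·BD·CBB·BC·BD·BD·BD·CBB·BC·BD·BD·BD·BC·BD·CBB·BD·CBB·BD·CBB·BD·BC·BD·CBB·BC·BD·BD·BD·CBB·BC·BD·BD·BD·CBB·BC·BD·BD·BD·BC·BD·CBB·BD·CBB·BD·CBB·BC·BD·BD·BD·CBB·BD·BC
    A ↦ AD
    B ↦ BD
    C ↦ BC
    D ↦ CBB

A->AD, B->BD, C->BC, D->CBB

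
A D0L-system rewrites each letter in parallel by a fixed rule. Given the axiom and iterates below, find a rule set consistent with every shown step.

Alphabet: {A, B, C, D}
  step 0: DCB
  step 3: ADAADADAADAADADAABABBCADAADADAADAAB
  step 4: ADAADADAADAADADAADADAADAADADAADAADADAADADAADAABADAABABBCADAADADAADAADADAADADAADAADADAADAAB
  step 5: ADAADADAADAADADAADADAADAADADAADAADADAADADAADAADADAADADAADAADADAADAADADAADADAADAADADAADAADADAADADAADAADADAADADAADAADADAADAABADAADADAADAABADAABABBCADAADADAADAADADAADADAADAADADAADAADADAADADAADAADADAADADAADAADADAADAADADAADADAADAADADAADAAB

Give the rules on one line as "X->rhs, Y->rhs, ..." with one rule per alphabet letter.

  step 4 ⇒ step 5: ADAADADAADAADADAADADAADAADADAADAADADAADADAADAABADAABABBCADAADADAADAADADAADADAADAADADAADAAB ⇒ ADA·AD·ADA·ADA·AD·ADA·AD·ADA·ADA·AD·ADA·ADA·AD·ADA·AD·ADA·ADA·AD·ADA·AD·ADA·ADA·AD·ADA·ADA·AD·ADA·AD·ADA·ADA·AD·ADA·ADA·AD·ADA·AD·ADA·ADA·AD·ADA·AD·ADA·ADA·AD·ADA·ADA·AB·ADA·AD·ADA·ADA·AB·ADA·AB·AB·BC·ADA·AD·ADA·ADA·AD·ADA·AD·ADA·ADA·AD·ADA·ADA·AD·ADA·AD·ADA·ADA·AD·ADA·AD·ADA·ADA·AD·ADA·ADA·AD·ADA·AD·ADA·ADA·AD·ADA·ADA·AB
    A ↦ ADA
    B ↦ AB
    C ↦ BC
    D ↦ AD

A->ADA, B->AB, C->BC, D->AD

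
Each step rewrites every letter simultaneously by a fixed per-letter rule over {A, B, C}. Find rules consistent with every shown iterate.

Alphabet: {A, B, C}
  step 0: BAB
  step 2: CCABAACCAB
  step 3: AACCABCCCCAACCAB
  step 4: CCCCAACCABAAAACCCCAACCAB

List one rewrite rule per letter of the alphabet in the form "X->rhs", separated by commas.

  step 3 ⇒ step 4: AACCABCCCCAACCAB ⇒ CC·CC·A·A·CC·AB·A·A·A·A·CC·CC·A·A·CC·AB
    A ↦ CC
    B ↦ AB
    C ↦ A

A->CC, B->AB, C->A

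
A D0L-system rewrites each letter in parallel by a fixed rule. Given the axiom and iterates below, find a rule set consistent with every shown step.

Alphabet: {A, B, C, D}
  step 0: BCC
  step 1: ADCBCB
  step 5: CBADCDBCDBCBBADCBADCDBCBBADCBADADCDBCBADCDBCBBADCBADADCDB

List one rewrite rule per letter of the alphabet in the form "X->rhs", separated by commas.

  step 0 ⇒ step 1: BCC ⇒ AD·CB·CB
    B ↦ AD
    C ↦ CB
    A ↦ CD  (constrained at step 1)
    D ↦ B  (constrained at step 1)

A->CD, B->AD, C->CB, D->B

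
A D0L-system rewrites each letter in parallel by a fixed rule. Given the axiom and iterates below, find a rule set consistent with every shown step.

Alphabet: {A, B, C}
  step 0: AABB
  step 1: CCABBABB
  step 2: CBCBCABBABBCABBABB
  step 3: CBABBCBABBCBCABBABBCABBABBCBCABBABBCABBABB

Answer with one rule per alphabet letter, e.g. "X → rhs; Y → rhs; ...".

A->C, B->ABB, C->CB

  step 2 ⇒ step 3: CBCBCABBABBCABBABB ⇒ CB·ABB·CB·ABB·CB·C·ABB·ABB·C·ABB·ABB·CB·C·ABB·ABB·C·ABB·ABB
    A ↦ C
    B ↦ ABB
    C ↦ CB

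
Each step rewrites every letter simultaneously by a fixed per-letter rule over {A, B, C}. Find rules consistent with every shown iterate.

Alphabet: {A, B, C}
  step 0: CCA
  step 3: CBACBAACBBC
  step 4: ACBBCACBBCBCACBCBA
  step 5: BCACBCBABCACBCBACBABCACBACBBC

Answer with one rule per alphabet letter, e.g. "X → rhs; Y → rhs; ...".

  step 4 ⇒ step 5: ACBBCACBBCBCACBCBA ⇒ BC·A·CB·CB·A·BC·A·CB·CB·A·CB·A·BC·A·CB·A·CB·BC
    A ↦ BC
    B ↦ CB
    C ↦ A

A->BC, B->CB, C->A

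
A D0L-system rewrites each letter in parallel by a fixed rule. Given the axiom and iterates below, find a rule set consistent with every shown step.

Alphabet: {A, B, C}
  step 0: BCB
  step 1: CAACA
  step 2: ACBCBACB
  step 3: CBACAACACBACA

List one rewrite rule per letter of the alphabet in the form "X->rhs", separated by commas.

  step 2 ⇒ step 3: ACBCBACB ⇒ CB·A·CA·A·CA·CB·A·CA
    A ↦ CB
    B ↦ CA
    C ↦ A

A->CB, B->CA, C->A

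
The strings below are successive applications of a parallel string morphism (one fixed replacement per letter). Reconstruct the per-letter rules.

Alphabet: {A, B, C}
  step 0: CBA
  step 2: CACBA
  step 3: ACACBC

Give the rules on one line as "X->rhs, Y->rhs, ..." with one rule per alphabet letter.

A->C, B->CB, C->A

  step 2 ⇒ step 3: CACBA ⇒ A·C·A·CB·C
    A ↦ C
    B ↦ CB
    C ↦ A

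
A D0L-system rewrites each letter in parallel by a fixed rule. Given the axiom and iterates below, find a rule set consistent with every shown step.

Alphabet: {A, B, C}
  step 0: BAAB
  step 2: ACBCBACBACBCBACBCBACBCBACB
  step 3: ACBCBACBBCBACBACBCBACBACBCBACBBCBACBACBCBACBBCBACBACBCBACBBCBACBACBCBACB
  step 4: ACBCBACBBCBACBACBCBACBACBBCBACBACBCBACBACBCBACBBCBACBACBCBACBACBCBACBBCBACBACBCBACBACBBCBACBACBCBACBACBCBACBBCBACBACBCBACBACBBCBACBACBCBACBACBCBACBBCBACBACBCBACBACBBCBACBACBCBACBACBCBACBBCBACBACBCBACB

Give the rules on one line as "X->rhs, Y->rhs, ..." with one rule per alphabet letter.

  step 3 ⇒ step 4: ACBCBACBBCBACBACBCBACBACBCBACBBCBACBACBCBACBBCBACBACBCBACBBCBACBACBCBACB ⇒ AC·BCB·ACB·BCB·ACB·AC·BCB·ACB·ACB·BCB·ACB·AC·BCB·ACB·AC·BCB·ACB·BCB·ACB·AC·BCB·ACB·AC·BCB·ACB·BCB·ACB·AC·BCB·ACB·ACB·BCB·ACB·AC·BCB·ACB·AC·BCB·ACB·BCB·ACB·AC·BCB·ACB·ACB·BCB·ACB·AC·BCB·ACB·AC·BCB·ACB·BCB·ACB·AC·BCB·ACB·ACB·BCB·ACB·AC·BCB·ACB·AC·BCB·ACB·BCB·ACB·AC·BCB·ACB
    A ↦ AC
    B ↦ ACB
    C ↦ BCB

A->AC, B->ACB, C->BCB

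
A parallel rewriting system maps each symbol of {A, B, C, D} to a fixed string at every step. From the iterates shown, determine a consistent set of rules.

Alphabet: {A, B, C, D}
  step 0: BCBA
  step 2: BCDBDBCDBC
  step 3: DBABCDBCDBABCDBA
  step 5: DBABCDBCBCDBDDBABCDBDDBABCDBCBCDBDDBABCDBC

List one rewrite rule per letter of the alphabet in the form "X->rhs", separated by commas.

  step 2 ⇒ step 3: BCDBDBCDBC ⇒ D·BA·BC·D·BC·D·BA·BC·D·BA
    B ↦ D
    C ↦ BA
    D ↦ BC
    A ↦ BD  (constrained at step 0)

A->BD, B->D, C->BA, D->BC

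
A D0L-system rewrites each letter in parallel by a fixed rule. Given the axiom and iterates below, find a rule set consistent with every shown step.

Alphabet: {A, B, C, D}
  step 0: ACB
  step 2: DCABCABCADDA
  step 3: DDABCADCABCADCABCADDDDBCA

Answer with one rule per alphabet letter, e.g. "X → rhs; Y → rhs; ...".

A->BCA, B->DC, C->A, D->DD

  step 2 ⇒ step 3: DCABCABCADDA ⇒ DD·A·BCA·DC·A·BCA·DC·A·BCA·DD·DD·BCA
    A ↦ BCA
    B ↦ DC
    C ↦ A
    D ↦ DD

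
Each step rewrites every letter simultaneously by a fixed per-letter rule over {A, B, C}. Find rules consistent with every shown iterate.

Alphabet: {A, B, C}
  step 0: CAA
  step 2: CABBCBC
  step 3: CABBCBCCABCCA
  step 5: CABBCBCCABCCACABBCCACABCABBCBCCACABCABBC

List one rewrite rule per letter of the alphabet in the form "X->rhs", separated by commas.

  step 2 ⇒ step 3: CABBCBC ⇒ CA·B·BC·BC·CA·BC·CA
    A ↦ B
    B ↦ BC
    C ↦ CA

A->B, B->BC, C->CA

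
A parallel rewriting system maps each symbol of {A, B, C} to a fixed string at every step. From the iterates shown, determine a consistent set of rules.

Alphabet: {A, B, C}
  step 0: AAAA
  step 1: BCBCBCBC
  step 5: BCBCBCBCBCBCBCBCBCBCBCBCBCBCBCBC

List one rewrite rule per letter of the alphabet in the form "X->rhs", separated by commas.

A->BC, B->A, C->A

  step 0 ⇒ step 1: AAAA ⇒ BC·BC·BC·BC
    A ↦ BC
    B ↦ A  (constrained at step 1)
    C ↦ A  (constrained at step 1)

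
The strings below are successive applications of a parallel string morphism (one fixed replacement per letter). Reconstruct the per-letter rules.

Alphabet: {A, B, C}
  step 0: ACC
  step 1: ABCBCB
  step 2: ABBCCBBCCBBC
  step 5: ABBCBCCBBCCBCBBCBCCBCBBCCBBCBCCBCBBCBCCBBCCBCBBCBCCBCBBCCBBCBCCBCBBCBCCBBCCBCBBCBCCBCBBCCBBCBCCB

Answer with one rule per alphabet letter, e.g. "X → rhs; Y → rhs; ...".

A->AB, B->BC, C->CB

  step 1 ⇒ step 2: ABCBCB ⇒ AB·BC·CB·BC·CB·BC
    A ↦ AB
    B ↦ BC
    C ↦ CB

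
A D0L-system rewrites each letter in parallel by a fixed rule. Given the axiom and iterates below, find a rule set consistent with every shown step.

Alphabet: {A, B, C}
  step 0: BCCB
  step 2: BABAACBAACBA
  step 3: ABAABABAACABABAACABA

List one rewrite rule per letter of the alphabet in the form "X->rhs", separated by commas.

  step 2 ⇒ step 3: BABAACBAACBA ⇒ A·BA·A·BA·BA·AC·A·BA·BA·AC·A·BA
    A ↦ BA
    B ↦ A
    C ↦ AC

A->BA, B->A, C->AC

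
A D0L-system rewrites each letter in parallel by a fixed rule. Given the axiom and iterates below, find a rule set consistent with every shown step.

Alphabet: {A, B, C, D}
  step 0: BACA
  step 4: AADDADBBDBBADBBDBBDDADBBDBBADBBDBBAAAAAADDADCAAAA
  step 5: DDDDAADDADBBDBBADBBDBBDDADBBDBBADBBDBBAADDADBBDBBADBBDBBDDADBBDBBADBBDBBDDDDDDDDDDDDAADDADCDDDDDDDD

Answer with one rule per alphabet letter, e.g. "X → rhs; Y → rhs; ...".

A->DD, B->DBB, C->DC, D->A

  step 4 ⇒ step 5: AADDADBBDBBADBBDBBDDADBBDBBADBBDBBAAAAAADDADCAAAA ⇒ DD·DD·A·A·DD·A·DBB·DBB·A·DBB·DBB·DD·A·DBB·DBB·A·DBB·DBB·A·A·DD·A·DBB·DBB·A·DBB·DBB·DD·A·DBB·DBB·A·DBB·DBB·DD·DD·DD·DD·DD·DD·A·A·DD·A·DC·DD·DD·DD·DD
    A ↦ DD
    B ↦ DBB
    C ↦ DC
    D ↦ A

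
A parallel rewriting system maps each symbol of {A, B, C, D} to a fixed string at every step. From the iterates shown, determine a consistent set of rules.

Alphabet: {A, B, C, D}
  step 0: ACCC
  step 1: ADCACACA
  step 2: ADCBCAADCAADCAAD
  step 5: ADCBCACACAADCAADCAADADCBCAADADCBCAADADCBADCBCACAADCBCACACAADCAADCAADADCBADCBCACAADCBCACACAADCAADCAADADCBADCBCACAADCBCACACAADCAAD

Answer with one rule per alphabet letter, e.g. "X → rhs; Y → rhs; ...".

  step 1 ⇒ step 2: ADCACACA ⇒ AD·CB·CA·AD·CA·AD·CA·AD
    A ↦ AD
    C ↦ CA
    D ↦ CB
    B ↦ CA  (constrained at step 2)

A->AD, B->CA, C->CA, D->CB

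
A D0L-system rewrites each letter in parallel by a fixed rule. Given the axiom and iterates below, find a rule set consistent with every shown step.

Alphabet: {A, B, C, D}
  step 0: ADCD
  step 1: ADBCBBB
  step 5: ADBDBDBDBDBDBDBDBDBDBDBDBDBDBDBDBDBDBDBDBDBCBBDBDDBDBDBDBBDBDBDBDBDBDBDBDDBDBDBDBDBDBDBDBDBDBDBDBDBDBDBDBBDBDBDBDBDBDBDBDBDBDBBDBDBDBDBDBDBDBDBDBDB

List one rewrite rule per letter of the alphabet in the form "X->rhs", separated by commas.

A->AD, B->DBD, C->CBB, D->B

  step 0 ⇒ step 1: ADCD ⇒ AD·B·CBB·B
    A ↦ AD
    C ↦ CBB
    D ↦ B
    B ↦ DBD  (constrained at step 1)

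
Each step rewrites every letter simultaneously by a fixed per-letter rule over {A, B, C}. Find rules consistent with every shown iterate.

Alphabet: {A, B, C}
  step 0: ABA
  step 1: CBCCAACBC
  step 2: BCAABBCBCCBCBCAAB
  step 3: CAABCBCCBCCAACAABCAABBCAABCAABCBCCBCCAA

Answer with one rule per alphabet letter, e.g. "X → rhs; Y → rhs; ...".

  step 2 ⇒ step 3: BCAABBCBCCBCBCAAB ⇒ CAA·B·CBC·CBC·CAA·CAA·B·CAA·B·B·CAA·B·CAA·B·CBC·CBC·CAA
    A ↦ CBC
    B ↦ CAA
    C ↦ B

A->CBC, B->CAA, C->B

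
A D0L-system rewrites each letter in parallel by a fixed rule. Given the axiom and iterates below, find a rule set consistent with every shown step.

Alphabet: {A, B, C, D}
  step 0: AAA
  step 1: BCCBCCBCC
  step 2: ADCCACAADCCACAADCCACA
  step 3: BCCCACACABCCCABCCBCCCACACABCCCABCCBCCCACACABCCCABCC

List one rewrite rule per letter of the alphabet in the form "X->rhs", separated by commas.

A->BCC, B->ADC, C->CA, D->CA

  step 2 ⇒ step 3: ADCCACAADCCACAADCCACA ⇒ BCC·CA·CA·CA·BCC·CA·BCC·BCC·CA·CA·CA·BCC·CA·BCC·BCC·CA·CA·CA·BCC·CA·BCC
    A ↦ BCC
    C ↦ CA
    D ↦ CA
  step 1 ⇒ step 2: BCCBCCBCC ⇒ ADC·CA·CA·ADC·CA·CA·ADC·CA·CA
    B ↦ ADC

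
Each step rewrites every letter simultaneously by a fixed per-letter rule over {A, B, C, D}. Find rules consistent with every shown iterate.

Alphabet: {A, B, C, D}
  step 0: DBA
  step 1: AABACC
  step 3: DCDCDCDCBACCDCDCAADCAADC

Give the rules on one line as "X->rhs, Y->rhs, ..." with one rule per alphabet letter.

  step 0 ⇒ step 1: DBA ⇒ AA·BA·CC
    A ↦ CC
    B ↦ BA
    D ↦ AA
    C ↦ DC  (constrained at step 1)

A->CC, B->BA, C->DC, D->AA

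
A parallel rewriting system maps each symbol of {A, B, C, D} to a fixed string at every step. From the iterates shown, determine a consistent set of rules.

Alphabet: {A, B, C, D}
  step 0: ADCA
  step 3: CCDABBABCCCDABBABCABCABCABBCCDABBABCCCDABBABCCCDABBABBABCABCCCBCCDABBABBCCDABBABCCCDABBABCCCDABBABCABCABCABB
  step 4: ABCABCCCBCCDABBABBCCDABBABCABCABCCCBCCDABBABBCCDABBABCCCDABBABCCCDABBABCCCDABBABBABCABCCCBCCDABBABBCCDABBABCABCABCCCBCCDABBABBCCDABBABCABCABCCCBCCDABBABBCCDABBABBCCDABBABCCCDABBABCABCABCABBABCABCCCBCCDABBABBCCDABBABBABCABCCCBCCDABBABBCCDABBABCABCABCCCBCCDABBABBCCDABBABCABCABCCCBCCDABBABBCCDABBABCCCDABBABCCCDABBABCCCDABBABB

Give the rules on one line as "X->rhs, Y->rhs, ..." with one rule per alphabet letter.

A->CCD, B->ABB, C->ABC, D->CCB

  step 3 ⇒ step 4: CCDABBABCCCDABBABCABCABCABBCCDABBABCCCDABBABCCCDABBABBABCABCCCBCCDABBABBCCDABBABCCCDABBABCCCDABBABCABCABCABB ⇒ ABC·ABC·CCB·CCD·ABB·ABB·CCD·ABB·ABC·ABC·ABC·CCB·CCD·ABB·ABB·CCD·ABB·ABC·CCD·ABB·ABC·CCD·ABB·ABC·CCD·ABB·ABB·ABC·ABC·CCB·CCD·ABB·ABB·CCD·ABB·ABC·ABC·ABC·CCB·CCD·ABB·ABB·CCD·ABB·ABC·ABC·ABC·CCB·CCD·ABB·ABB·CCD·ABB·ABB·CCD·ABB·ABC·CCD·ABB·ABC·ABC·ABC·ABB·ABC·ABC·CCB·CCD·ABB·ABB·CCD·ABB·ABB·ABC·ABC·CCB·CCD·ABB·ABB·CCD·ABB·ABC·ABC·ABC·CCB·CCD·ABB·ABB·CCD·ABB·ABC·ABC·ABC·CCB·CCD·ABB·ABB·CCD·ABB·ABC·CCD·ABB·ABC·CCD·ABB·ABC·CCD·ABB·ABB
    A ↦ CCD
    B ↦ ABB
    C ↦ ABC
    D ↦ CCB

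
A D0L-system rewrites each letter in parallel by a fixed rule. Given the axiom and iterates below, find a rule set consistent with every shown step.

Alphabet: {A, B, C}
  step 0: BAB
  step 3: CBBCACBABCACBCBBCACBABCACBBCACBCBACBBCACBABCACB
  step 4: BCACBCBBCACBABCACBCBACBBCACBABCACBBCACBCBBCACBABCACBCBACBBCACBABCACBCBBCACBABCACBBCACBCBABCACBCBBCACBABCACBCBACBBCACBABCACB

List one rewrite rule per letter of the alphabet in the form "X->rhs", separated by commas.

A->CBA, B->CB, C->BCA

  step 3 ⇒ step 4: CBBCACBABCACBCBBCACBABCACBBCACBCBACBBCACBABCACB ⇒ BCA·CB·CB·BCA·CBA·BCA·CB·CBA·CB·BCA·CBA·BCA·CB·BCA·CB·CB·BCA·CBA·BCA·CB·CBA·CB·BCA·CBA·BCA·CB·CB·BCA·CBA·BCA·CB·BCA·CB·CBA·BCA·CB·CB·BCA·CBA·BCA·CB·CBA·CB·BCA·CBA·BCA·CB
    A ↦ CBA
    B ↦ CB
    C ↦ BCA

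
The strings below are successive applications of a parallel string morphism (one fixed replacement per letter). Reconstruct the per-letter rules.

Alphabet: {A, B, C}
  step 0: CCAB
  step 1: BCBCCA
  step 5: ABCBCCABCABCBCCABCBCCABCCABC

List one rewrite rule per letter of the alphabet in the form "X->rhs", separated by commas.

A->C, B->A, C->BC

  step 0 ⇒ step 1: CCAB ⇒ BC·BC·C·A
    A ↦ C
    B ↦ A
    C ↦ BC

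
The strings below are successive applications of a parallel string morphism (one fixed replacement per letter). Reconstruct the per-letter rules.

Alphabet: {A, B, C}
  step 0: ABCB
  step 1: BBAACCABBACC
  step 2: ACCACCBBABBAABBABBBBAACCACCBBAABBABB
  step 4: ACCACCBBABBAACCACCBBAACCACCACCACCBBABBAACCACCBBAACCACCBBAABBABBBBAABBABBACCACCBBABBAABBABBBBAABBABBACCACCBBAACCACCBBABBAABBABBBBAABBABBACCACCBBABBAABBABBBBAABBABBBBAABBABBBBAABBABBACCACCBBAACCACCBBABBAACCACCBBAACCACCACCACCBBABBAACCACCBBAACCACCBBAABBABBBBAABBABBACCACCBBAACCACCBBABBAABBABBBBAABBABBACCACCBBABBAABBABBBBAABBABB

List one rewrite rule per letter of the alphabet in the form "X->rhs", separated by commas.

  step 1 ⇒ step 2: BBAACCABBACC ⇒ ACC·ACC·BBA·BBA·ABB·ABB·BBA·ACC·ACC·BBA·ABB·ABB
    A ↦ BBA
    B ↦ ACC
    C ↦ ABB

A->BBA, B->ACC, C->ABB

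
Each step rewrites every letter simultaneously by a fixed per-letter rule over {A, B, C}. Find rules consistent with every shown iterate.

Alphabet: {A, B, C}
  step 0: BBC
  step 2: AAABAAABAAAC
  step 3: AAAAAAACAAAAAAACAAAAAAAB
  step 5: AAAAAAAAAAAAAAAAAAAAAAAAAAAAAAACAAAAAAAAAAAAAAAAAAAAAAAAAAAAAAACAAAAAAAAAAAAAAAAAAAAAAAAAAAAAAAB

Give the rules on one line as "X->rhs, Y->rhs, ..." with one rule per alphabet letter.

A->AA, B->AC, C->AB

  step 2 ⇒ step 3: AAABAAABAAAC ⇒ AA·AA·AA·AC·AA·AA·AA·AC·AA·AA·AA·AB
    A ↦ AA
    B ↦ AC
    C ↦ AB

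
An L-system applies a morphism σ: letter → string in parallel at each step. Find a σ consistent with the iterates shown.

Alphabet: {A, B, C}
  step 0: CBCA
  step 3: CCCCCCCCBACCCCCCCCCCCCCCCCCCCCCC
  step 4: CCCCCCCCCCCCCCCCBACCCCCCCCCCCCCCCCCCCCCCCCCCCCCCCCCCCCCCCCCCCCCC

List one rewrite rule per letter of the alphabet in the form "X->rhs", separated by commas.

  step 3 ⇒ step 4: CCCCCCCCBACCCCCCCCCCCCCCCCCCCCCC ⇒ CC·CC·CC·CC·CC·CC·CC·CC·BA·CC·CC·CC·CC·CC·CC·CC·CC·CC·CC·CC·CC·CC·CC·CC·CC·CC·CC·CC·CC·CC·CC·CC
    A ↦ CC
    B ↦ BA
    C ↦ CC

A->CC, B->BA, C->CC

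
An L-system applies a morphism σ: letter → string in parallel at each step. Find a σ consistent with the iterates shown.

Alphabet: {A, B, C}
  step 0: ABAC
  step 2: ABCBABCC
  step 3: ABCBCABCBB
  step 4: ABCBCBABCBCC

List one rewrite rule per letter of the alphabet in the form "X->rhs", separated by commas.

A->AB, B->C, C->B

  step 3 ⇒ step 4: ABCBCABCBB ⇒ AB·C·B·C·B·AB·C·B·C·C
    A ↦ AB
    B ↦ C
    C ↦ B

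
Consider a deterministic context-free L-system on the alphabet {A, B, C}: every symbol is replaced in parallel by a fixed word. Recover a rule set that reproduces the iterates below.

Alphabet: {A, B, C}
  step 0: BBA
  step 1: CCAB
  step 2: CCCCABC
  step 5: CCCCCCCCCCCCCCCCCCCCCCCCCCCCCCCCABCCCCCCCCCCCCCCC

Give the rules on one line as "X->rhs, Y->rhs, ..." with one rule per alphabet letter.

  step 1 ⇒ step 2: CCAB ⇒ CC·CC·AB·C
    A ↦ AB
    B ↦ C
    C ↦ CC

A->AB, B->C, C->CC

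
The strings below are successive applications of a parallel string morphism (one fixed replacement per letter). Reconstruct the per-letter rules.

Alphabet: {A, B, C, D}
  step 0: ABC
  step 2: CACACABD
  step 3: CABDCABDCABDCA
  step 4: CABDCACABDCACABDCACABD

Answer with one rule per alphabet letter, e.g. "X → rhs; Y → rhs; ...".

  step 3 ⇒ step 4: CABDCABDCABDCA ⇒ CA·BD·C·A·CA·BD·C·A·CA·BD·C·A·CA·BD
    A ↦ BD
    B ↦ C
    C ↦ CA
    D ↦ A

A->BD, B->C, C->CA, D->A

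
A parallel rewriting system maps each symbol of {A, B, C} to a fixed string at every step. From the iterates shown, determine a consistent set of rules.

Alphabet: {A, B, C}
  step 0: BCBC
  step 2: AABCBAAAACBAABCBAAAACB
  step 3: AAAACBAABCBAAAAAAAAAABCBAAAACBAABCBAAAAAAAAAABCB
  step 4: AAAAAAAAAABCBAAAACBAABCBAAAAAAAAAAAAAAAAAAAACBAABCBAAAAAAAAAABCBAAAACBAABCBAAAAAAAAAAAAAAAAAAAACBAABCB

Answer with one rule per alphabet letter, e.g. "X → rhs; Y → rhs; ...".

A->AA, B->CB, C->AAB

  step 3 ⇒ step 4: AAAACBAABCBAAAAAAAAAABCBAAAACBAABCBAAAAAAAAAABCB ⇒ AA·AA·AA·AA·AAB·CB·AA·AA·CB·AAB·CB·AA·AA·AA·AA·AA·AA·AA·AA·AA·AA·CB·AAB·CB·AA·AA·AA·AA·AAB·CB·AA·AA·CB·AAB·CB·AA·AA·AA·AA·AA·AA·AA·AA·AA·AA·CB·AAB·CB
    A ↦ AA
    B ↦ CB
    C ↦ AAB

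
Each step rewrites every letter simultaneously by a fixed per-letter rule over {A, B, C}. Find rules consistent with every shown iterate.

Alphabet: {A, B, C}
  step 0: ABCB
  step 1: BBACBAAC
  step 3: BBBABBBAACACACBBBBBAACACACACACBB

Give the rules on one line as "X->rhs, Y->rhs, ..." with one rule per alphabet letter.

  step 0 ⇒ step 1: ABCB ⇒ BB·AC·BA·AC
    A ↦ BB
    B ↦ AC
    C ↦ BA

A->BB, B->AC, C->BA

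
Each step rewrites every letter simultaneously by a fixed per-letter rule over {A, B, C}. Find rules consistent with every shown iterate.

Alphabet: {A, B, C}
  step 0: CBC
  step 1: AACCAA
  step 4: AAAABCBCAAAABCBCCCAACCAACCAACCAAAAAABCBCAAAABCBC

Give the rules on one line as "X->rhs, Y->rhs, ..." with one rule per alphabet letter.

A->BC, B->CC, C->AA

  step 0 ⇒ step 1: CBC ⇒ AA·CC·AA
    B ↦ CC
    C ↦ AA
    A ↦ BC  (constrained at step 1)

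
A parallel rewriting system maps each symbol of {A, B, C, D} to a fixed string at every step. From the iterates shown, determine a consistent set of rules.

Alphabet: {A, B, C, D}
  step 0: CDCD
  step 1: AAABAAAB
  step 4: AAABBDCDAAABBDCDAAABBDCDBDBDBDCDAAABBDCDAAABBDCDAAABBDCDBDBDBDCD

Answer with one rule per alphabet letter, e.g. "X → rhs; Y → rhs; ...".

A->BD, B->CD, C->AA, D->AB

  step 0 ⇒ step 1: CDCD ⇒ AA·AB·AA·AB
    C ↦ AA
    D ↦ AB
    A ↦ BD  (constrained at step 1)
    B ↦ CD  (constrained at step 1)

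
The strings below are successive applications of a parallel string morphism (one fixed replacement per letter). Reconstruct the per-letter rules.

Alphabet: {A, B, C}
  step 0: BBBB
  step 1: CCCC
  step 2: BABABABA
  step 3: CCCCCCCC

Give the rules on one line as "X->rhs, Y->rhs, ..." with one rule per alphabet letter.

A->C, B->C, C->BA

  step 2 ⇒ step 3: BABABABA ⇒ C·C·C·C·C·C·C·C
    A ↦ C
    B ↦ C
  step 1 ⇒ step 2: CCCC ⇒ BA·BA·BA·BA
    C ↦ BA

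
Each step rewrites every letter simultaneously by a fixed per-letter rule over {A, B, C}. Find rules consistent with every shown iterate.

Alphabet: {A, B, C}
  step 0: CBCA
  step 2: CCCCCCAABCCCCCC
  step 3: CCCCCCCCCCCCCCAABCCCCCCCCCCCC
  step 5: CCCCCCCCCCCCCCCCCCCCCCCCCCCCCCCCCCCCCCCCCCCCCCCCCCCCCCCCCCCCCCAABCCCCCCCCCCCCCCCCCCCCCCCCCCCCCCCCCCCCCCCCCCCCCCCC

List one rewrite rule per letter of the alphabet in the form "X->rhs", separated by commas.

A->C, B->AAB, C->CC

  step 2 ⇒ step 3: CCCCCCAABCCCCCC ⇒ CC·CC·CC·CC·CC·CC·C·C·AAB·CC·CC·CC·CC·CC·CC
    A ↦ C
    B ↦ AAB
    C ↦ CC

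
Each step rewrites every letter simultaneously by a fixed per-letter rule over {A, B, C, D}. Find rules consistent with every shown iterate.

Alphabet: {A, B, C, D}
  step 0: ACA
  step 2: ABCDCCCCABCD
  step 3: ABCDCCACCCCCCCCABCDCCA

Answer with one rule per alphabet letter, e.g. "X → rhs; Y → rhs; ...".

A->AB, B->CD, C->CC, D->A

  step 2 ⇒ step 3: ABCDCCCCABCD ⇒ AB·CD·CC·A·CC·CC·CC·CC·AB·CD·CC·A
    A ↦ AB
    B ↦ CD
    C ↦ CC
    D ↦ A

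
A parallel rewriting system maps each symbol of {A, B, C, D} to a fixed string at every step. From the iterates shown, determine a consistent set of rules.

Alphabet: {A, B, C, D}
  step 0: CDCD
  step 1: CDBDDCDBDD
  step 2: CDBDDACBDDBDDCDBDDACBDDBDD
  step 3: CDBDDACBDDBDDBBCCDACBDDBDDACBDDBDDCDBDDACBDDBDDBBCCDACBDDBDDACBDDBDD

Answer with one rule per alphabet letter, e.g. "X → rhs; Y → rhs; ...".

  step 2 ⇒ step 3: CDBDDACBDDBDDCDBDDACBDDBDD ⇒ CD·BDD·AC·BDD·BDD·BBC·CD·AC·BDD·BDD·AC·BDD·BDD·CD·BDD·AC·BDD·BDD·BBC·CD·AC·BDD·BDD·AC·BDD·BDD
    A ↦ BBC
    B ↦ AC
    C ↦ CD
    D ↦ BDD

A->BBC, B->AC, C->CD, D->BDD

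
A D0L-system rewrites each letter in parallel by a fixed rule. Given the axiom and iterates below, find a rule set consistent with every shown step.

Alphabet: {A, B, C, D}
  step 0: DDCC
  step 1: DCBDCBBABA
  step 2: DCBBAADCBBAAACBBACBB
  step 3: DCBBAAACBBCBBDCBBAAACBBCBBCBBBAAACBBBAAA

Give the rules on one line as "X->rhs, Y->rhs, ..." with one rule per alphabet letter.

A->CBB, B->A, C->BA, D->DCB

  step 2 ⇒ step 3: DCBBAADCBBAAACBBACBB ⇒ DCB·BA·A·A·CBB·CBB·DCB·BA·A·A·CBB·CBB·CBB·BA·A·A·CBB·BA·A·A
    A ↦ CBB
    B ↦ A
    C ↦ BA
    D ↦ DCB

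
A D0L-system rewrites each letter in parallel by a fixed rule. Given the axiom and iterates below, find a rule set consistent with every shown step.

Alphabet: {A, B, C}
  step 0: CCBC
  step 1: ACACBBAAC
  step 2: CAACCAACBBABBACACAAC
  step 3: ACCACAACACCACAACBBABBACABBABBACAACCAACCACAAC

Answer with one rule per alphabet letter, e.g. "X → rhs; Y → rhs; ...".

  step 2 ⇒ step 3: CAACCAACBBABBACACAAC ⇒ AC·CA·CA·AC·AC·CA·CA·AC·BBA·BBA·CA·BBA·BBA·CA·AC·CA·AC·CA·CA·AC
    A ↦ CA
    B ↦ BBA
    C ↦ AC

A->CA, B->BBA, C->AC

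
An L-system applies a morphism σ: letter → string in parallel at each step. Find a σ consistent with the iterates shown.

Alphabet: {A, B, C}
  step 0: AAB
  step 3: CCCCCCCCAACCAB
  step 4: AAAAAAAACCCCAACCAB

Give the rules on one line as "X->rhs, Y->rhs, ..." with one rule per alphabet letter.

  step 3 ⇒ step 4: CCCCCCCCAACCAB ⇒ A·A·A·A·A·A·A·A·CC·CC·A·A·CC·AB
    A ↦ CC
    B ↦ AB
    C ↦ A

A->CC, B->AB, C->A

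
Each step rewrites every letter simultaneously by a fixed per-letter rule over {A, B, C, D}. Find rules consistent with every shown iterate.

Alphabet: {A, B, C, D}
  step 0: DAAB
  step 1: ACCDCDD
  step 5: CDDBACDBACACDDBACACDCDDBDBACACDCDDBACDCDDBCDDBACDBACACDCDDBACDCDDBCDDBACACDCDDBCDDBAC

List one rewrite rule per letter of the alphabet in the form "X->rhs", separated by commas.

  step 0 ⇒ step 1: DAAB ⇒ AC·CD·CD·D
    A ↦ CD
    B ↦ D
    D ↦ AC
    C ↦ DB  (constrained at step 1)

A->CD, B->D, C->DB, D->AC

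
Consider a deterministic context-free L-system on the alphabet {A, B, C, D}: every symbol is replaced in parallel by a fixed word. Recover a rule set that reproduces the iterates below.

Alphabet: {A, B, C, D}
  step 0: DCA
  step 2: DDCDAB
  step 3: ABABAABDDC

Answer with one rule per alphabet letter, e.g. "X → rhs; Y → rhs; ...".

  step 2 ⇒ step 3: DDCDAB ⇒ AB·AB·A·AB·D·DC
    A ↦ D
    B ↦ DC
    C ↦ A
    D ↦ AB

A->D, B->DC, C->A, D->AB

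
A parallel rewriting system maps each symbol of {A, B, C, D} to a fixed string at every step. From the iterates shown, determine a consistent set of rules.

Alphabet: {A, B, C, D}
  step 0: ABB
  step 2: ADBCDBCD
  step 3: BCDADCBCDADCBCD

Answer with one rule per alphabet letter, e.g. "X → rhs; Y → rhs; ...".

  step 2 ⇒ step 3: ADBCDBCD ⇒ B·CD·AD·CB·CD·AD·CB·CD
    A ↦ B
    B ↦ AD
    C ↦ CB
    D ↦ CD

A->B, B->AD, C->CB, D->CD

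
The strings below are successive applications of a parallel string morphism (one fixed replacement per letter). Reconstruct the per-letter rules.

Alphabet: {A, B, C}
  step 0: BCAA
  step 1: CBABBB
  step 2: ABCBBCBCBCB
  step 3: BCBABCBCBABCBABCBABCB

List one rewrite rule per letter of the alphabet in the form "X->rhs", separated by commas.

  step 2 ⇒ step 3: ABCBBCBCBCB ⇒ B·CB·AB·CB·CB·AB·CB·AB·CB·AB·CB
    A ↦ B
    B ↦ CB
    C ↦ AB

A->B, B->CB, C->AB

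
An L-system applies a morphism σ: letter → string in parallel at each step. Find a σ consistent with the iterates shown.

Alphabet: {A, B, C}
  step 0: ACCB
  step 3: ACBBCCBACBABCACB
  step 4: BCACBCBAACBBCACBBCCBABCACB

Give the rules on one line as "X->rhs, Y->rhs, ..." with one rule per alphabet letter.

A->BC, B->CB, C->A

  step 3 ⇒ step 4: ACBBCCBACBABCACB ⇒ BC·A·CB·CB·A·A·CB·BC·A·CB·BC·CB·A·BC·A·CB
    A ↦ BC
    B ↦ CB
    C ↦ A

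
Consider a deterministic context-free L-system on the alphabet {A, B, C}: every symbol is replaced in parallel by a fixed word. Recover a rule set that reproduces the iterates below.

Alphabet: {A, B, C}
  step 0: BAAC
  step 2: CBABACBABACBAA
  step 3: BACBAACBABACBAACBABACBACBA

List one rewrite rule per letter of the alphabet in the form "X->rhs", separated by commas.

A->CBA, B->A, C->B

  step 2 ⇒ step 3: CBABACBABACBAA ⇒ B·A·CBA·A·CBA·B·A·CBA·A·CBA·B·A·CBA·CBA
    A ↦ CBA
    B ↦ A
    C ↦ B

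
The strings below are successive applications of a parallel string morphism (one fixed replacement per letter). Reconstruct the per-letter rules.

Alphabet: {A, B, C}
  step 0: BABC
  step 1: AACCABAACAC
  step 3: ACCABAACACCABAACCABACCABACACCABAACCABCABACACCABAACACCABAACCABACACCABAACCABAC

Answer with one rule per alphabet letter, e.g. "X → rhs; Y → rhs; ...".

A->CAB, B->AAC, C->AC

  step 0 ⇒ step 1: BABC ⇒ AAC·CAB·AAC·AC
    A ↦ CAB
    B ↦ AAC
    C ↦ AC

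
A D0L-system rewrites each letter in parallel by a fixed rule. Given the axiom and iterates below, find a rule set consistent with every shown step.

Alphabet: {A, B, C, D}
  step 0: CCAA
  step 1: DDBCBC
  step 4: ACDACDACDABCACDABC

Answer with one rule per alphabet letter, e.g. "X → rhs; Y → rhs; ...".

  step 0 ⇒ step 1: CCAA ⇒ D·D·BC·BC
    A ↦ BC
    C ↦ D
    B ↦ AC  (constrained at step 1)
    D ↦ A  (constrained at step 1)

A->BC, B->AC, C->D, D->A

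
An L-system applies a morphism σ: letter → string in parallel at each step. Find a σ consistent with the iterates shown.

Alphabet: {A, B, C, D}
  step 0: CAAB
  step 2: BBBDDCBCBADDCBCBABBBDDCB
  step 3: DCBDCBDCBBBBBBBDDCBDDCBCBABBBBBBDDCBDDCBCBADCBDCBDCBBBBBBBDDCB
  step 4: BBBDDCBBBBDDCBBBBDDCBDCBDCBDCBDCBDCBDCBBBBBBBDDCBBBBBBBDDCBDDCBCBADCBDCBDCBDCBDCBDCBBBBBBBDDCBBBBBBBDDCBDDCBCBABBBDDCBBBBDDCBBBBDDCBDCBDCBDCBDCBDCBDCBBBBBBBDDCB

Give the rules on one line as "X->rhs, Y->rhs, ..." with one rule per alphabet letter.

A->CBA, B->DCB, C->D, D->BBB

  step 3 ⇒ step 4: DCBDCBDCBBBBBBBDDCBDDCBCBABBBBBBDDCBDDCBCBADCBDCBDCBBBBBBBDDCB ⇒ BBB·D·DCB·BBB·D·DCB·BBB·D·DCB·DCB·DCB·DCB·DCB·DCB·DCB·BBB·BBB·D·DCB·BBB·BBB·D·DCB·D·DCB·CBA·DCB·DCB·DCB·DCB·DCB·DCB·BBB·BBB·D·DCB·BBB·BBB·D·DCB·D·DCB·CBA·BBB·D·DCB·BBB·D·DCB·BBB·D·DCB·DCB·DCB·DCB·DCB·DCB·DCB·BBB·BBB·D·DCB
    A ↦ CBA
    B ↦ DCB
    C ↦ D
    D ↦ BBB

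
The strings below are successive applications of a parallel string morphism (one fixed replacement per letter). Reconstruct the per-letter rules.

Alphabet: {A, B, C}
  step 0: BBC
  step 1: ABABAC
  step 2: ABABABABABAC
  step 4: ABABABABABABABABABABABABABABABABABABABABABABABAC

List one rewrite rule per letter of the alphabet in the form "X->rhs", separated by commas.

  step 1 ⇒ step 2: ABABAC ⇒ AB·AB·AB·AB·AB·AC
    A ↦ AB
    B ↦ AB
    C ↦ AC

A->AB, B->AB, C->AC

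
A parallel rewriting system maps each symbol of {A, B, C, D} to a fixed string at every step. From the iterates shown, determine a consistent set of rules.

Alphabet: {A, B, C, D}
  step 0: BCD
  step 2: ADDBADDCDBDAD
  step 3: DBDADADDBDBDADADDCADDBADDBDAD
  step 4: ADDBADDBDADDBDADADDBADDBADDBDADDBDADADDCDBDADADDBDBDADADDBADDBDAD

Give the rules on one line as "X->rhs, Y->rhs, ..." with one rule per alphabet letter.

A->DBD, B->DB, C->DC, D->AD

  step 3 ⇒ step 4: DBDADADDBDBDADADDCADDBADDBDAD ⇒ AD·DB·AD·DBD·AD·DBD·AD·AD·DB·AD·DB·AD·DBD·AD·DBD·AD·AD·DC·DBD·AD·AD·DB·DBD·AD·AD·DB·AD·DBD·AD
    A ↦ DBD
    B ↦ DB
    C ↦ DC
    D ↦ AD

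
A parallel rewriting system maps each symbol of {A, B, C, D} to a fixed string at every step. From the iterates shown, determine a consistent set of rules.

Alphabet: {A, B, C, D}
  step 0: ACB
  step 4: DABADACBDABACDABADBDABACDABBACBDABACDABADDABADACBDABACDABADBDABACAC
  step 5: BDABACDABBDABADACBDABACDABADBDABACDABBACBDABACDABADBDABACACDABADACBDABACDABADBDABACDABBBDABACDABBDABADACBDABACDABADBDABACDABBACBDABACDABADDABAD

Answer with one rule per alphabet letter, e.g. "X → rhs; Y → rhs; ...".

  step 4 ⇒ step 5: DABADACBDABACDABADBDABACDABBACBDABACDABADDABADACBDABACDABADBDABACAC ⇒ B·DAB·AC·DAB·B·DAB·AD·AC·B·DAB·AC·DAB·AD·B·DAB·AC·DAB·B·AC·B·DAB·AC·DAB·AD·B·DAB·AC·AC·DAB·AD·AC·B·DAB·AC·DAB·AD·B·DAB·AC·DAB·B·B·DAB·AC·DAB·B·DAB·AD·AC·B·DAB·AC·DAB·AD·B·DAB·AC·DAB·B·AC·B·DAB·AC·DAB·AD·DAB·AD
    A ↦ DAB
    B ↦ AC
    C ↦ AD
    D ↦ B

A->DAB, B->AC, C->AD, D->B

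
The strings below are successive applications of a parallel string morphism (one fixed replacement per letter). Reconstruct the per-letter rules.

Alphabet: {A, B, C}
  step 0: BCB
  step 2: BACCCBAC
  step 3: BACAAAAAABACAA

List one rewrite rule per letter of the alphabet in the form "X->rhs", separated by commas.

A->C, B->BA, C->AA

  step 2 ⇒ step 3: BACCCBAC ⇒ BA·C·AA·AA·AA·BA·C·AA
    A ↦ C
    B ↦ BA
    C ↦ AA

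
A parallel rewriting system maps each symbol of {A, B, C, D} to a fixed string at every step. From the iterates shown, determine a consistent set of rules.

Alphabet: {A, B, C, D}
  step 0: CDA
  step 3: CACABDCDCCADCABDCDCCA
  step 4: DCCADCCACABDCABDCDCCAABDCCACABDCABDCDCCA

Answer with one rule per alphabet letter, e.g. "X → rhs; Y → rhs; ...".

A->CA, B->C, C->DC, D->AB

  step 3 ⇒ step 4: CACABDCDCCADCABDCDCCA ⇒ DC·CA·DC·CA·C·AB·DC·AB·DC·DC·CA·AB·DC·CA·C·AB·DC·AB·DC·DC·CA
    A ↦ CA
    B ↦ C
    C ↦ DC
    D ↦ AB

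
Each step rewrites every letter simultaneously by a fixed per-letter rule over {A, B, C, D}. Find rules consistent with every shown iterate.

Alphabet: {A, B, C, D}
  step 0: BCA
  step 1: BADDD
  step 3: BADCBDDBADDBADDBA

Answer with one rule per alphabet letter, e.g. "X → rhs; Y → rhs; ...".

A->D, B->BA, C->DD, D->CB

  step 0 ⇒ step 1: BCA ⇒ BA·DD·D
    A ↦ D
    B ↦ BA
    C ↦ DD
    D ↦ CB  (constrained at step 1)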